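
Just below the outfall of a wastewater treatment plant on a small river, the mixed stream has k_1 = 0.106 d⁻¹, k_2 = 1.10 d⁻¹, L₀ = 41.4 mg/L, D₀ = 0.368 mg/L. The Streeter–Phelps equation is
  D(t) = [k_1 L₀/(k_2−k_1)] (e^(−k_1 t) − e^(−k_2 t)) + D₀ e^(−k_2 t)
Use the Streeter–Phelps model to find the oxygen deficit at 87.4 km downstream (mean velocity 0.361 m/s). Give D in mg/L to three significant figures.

D ≈ 3.09 mg/L

Travel time t = x/v = 87.4 km / (0.361 m/s) = 87400 m / 0.361 m/s = 242100 s = 2.802 d.
k_1 L₀/(k_2−k_1) = 0.106×41.4/(1.10−0.106) = 4.388/0.9940 = 4.415 mg/L.
e^(−k_1 t) = e^(−0.106×2.802) = 0.7430; e^(−k_2 t) = e^(−1.10×2.802) = 0.04585.
D = 4.415 × (0.7430 − 0.04585) + 0.368 × 0.04585 = 3.078 + 0.01687 = 3.095 mg/L.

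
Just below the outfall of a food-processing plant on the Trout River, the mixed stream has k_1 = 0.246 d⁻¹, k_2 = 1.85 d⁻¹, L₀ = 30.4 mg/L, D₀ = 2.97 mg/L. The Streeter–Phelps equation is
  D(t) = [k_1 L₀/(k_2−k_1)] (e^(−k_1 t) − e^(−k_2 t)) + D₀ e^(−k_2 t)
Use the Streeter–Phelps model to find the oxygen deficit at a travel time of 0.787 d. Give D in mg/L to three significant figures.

D ≈ 3.45 mg/L

k_1 L₀/(k_2−k_1) = 0.246×30.4/(1.85−0.246) = 7.478/1.604 = 4.662 mg/L.
e^(−k_1 t) = e^(−0.246×0.7870) = 0.8240; e^(−k_2 t) = e^(−1.85×0.7870) = 0.2332.
D = 4.662 × (0.8240 − 0.2332) + 2.97 × 0.2332 = 2.755 + 0.6925 = 3.447 mg/L.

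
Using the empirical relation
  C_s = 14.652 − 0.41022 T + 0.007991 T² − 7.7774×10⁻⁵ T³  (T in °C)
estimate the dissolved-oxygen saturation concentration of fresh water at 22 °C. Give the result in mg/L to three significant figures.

C_s = 14.652 − 0.41022×22 + 0.007991×22² − 7.7774×10⁻⁵×22³ = 8.667 mg/L.

C_s ≈ 8.67 mg/L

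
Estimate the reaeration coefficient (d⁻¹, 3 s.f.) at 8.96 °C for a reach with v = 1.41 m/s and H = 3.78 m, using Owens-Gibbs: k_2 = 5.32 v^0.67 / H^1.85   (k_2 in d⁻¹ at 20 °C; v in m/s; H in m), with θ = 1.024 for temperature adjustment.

k_2(20) = 5.32 × 1.41^0.67 / 3.78^1.85 = 5.32 × 1.259 / 11.70 = 0.5722 d⁻¹.
k_2(8.96) = 0.5722 × 1.024^(8.96−20) = 0.5722 × 0.7696 = 0.4404 d⁻¹.

k_2 ≈ 0.440 d⁻¹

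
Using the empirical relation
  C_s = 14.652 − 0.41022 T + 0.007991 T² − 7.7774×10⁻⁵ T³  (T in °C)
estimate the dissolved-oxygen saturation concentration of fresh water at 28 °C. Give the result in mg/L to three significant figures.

C_s = 14.652 − 0.41022×28 + 0.007991×28² − 7.7774×10⁻⁵×28³ = 7.723 mg/L.

C_s ≈ 7.72 mg/L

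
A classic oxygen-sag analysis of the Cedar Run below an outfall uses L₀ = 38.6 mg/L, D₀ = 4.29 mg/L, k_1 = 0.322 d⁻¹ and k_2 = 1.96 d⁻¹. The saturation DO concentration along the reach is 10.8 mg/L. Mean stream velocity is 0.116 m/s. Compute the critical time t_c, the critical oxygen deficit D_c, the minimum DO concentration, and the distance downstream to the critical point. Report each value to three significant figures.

t_c = [1/(k_2−k_1)] ln[(k_2/k_1)(1 − D₀(k_2−k_1)/(k_1 L₀))]
= [1/(1.96−0.322)] ln[(1.96/0.322)(1 − 4.29×1.638/(0.322×38.6))]
= (1/1.638) ln[6.087 × 0.4346] = 0.6105 × ln(2.646) = 0.6105 × 0.9729 = 0.5940 d.
L(t_c) = L₀ e^(−k_1 t_c) = 38.6 × 0.8259 = 31.88 mg/L, and at the critical point k_2 D_c = k_1 L, so D_c = (0.322/1.96) × 31.88 = 5.238 mg/L.
Minimum DO = C_s − D_c = 10.8 − 5.238 = 5.562 mg/L.
x_c = v t_c = 0.116 m/s × 0.5940 d × 86400 s/d = 5953 m ≈ 5.95 km.

t_c ≈ 0.594 d; D_c ≈ 5.24 mg/L; min DO ≈ 5.56 mg/L; x_c ≈ 5.95 km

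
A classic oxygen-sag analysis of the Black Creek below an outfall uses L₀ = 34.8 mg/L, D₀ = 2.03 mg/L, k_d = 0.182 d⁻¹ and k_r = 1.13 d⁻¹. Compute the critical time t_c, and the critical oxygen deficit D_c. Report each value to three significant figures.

t_c = [1/(k_r−k_d)] ln[(k_r/k_d)(1 − D₀(k_r−k_d)/(k_d L₀))]
= [1/(1.13−0.182)] ln[(1.13/0.182)(1 − 2.03×0.9480/(0.182×34.8))]
= (1/0.9480) ln[6.209 × 0.6962] = 1.055 × ln(4.322) = 1.055 × 1.464 = 1.544 d.
D_c = (k_d/k_r) L₀ e^(−k_d t_c) = (0.182/1.13) × 34.8 × e^(−0.182×1.544) = 0.1611 × 34.8 × 0.7550 = 4.232 mg/L.

t_c ≈ 1.54 d; D_c ≈ 4.23 mg/L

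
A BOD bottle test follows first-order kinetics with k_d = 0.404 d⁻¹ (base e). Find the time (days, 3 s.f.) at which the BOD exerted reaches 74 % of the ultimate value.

t ≈ 3.33 d

y/L₀ = 1 − e^(−k_d t) = 0.74 ⇒ e^(−k_d t) = 0.260
t = −ln(0.260) / 0.404 = 1.347 / 0.404 = 3.334 d.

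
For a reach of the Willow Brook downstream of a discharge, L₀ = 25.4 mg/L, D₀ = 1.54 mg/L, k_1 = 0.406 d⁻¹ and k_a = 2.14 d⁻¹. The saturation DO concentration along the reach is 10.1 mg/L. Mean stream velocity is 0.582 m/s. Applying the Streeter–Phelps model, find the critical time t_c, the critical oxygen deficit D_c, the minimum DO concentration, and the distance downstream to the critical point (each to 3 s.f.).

At the critical point dD/dt = 0, so k_1 L₀ e^(−k_1 t) = k_a D. Substituting D(t) from the Streeter–Phelps equation and solving for t gives
t_c = ln[(k_a/k_1)(1 − D₀(k_a−k_1)/(k_1 L₀))] / (k_a−k_1).
Here k_a−k_1 = 1.734 d⁻¹ and 1 − D₀(k_a−k_1)/(k_1 L₀) = 1 − 1.54×1.734/(0.406×25.4) = 0.7411, so
t_c = ln(5.271 × 0.7411) / 1.734 = 1.363 / 1.734 = 0.7858 d.
L(t_c) = L₀ e^(−k_1 t_c) = 25.4 × 0.7269 = 18.46 mg/L, and at the critical point k_a D_c = k_1 L, so D_c = (0.406/2.14) × 18.46 = 3.503 mg/L.
Minimum DO = C_s − D_c = 10.1 − 3.503 = 6.597 mg/L.
x_c = v t_c = 0.582 m/s × 0.7858 d × 86400 s/d = 39510 m ≈ 39.5 km.

t_c ≈ 0.786 d; D_c ≈ 3.50 mg/L; min DO ≈ 6.60 mg/L; x_c ≈ 39.5 km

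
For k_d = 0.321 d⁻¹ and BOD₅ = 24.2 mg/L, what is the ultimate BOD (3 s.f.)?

BOD₅ = L₀(1 − e^(−5k_d)) ⇒ L₀ = BOD₅ / (1 − e^(−5×0.321))
= 24.2 / (1 − 0.2009) = 24.2 / 0.7991 = 30.28 mg/L.

L₀ ≈ 30.3 mg/L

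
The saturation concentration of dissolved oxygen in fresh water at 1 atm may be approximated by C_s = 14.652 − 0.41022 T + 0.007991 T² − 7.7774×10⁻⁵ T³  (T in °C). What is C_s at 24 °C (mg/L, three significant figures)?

C_s = 14.652 − 0.41022×24 + 0.007991×24² − 7.7774×10⁻⁵×24³ = 8.334 mg/L.

C_s ≈ 8.33 mg/L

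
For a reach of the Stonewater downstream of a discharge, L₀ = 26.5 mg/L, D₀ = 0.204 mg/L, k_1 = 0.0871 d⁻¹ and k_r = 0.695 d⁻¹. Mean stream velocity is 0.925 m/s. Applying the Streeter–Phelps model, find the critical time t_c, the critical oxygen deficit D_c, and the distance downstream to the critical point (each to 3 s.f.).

t_c ≈ 3.33 d; D_c ≈ 2.49 mg/L; x_c ≈ 266 km

t_c = [1/(k_r−k_1)] ln[(k_r/k_1)(1 − D₀(k_r−k_1)/(k_1 L₀))]
= [1/(0.695−0.0871)] ln[(0.695/0.0871)(1 − 0.204×0.6079/(0.0871×26.5))]
= (1/0.6079) ln[7.979 × 0.9463] = 1.645 × ln(7.551) = 1.645 × 2.022 = 3.326 d.
D_c = (k_1/k_r) L₀ e^(−k_1 t_c) = (0.0871/0.695) × 26.5 × e^(−0.0871×3.326) = 0.1253 × 26.5 × 0.7485 = 2.486 mg/L.
x_c = v t_c = 0.925 m/s × 3.326 d × 86400 s/d = 265800 m ≈ 266 km.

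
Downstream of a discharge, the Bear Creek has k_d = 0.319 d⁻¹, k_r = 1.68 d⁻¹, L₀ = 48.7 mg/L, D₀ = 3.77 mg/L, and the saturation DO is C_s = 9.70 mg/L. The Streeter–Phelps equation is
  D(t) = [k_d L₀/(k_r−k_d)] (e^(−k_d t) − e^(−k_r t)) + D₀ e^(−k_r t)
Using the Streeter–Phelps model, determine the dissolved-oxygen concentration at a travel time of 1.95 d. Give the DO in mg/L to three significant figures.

k_d L₀/(k_r−k_d) = 0.319×48.7/(1.68−0.319) = 15.54/1.361 = 11.41 mg/L.
e^(−k_d t) = e^(−0.319×1.950) = 0.5368; e^(−k_r t) = e^(−1.68×1.950) = 0.03778.
D = 11.41 × (0.5368 − 0.03778) + 3.77 × 0.03778 = 5.697 + 0.1424 = 5.839 mg/L.
DO = C_s − D = 9.70 − 5.839 = 3.861 mg/L.

DO ≈ 3.86 mg/L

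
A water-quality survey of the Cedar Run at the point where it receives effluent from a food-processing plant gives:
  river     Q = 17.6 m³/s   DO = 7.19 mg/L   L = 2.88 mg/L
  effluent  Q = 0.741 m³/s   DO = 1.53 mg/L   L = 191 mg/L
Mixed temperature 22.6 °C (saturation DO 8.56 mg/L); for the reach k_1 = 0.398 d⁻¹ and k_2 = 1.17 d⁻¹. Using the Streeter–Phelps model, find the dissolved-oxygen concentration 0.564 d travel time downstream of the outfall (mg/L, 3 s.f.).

Mixed DO = (17.6×7.19 + 0.741×1.53)/(17.6+0.741) = 127.7/18.34 = 6.961 mg/L.
Mixed L₀ = (17.6×2.88 + 0.741×191)/(18.34) = 192.2/18.34 = 10.48 mg/L.
Initial deficit D₀ = C_s − DO₀ = 8.56 − 6.961 = 1.599 mg/L.
D(0.564) = [0.398×10.48/(1.17−0.398)](e^(−0.398×0.564) − e^(−1.17×0.564)) + 1.599 e^(−1.17×0.564)
= 5.403 × (0.7989 − 0.5169) + 1.599 × 0.5169 = 2.350 mg/L.
DO = 8.56 − 2.350 = 6.210 mg/L.

DO ≈ 6.21 mg/L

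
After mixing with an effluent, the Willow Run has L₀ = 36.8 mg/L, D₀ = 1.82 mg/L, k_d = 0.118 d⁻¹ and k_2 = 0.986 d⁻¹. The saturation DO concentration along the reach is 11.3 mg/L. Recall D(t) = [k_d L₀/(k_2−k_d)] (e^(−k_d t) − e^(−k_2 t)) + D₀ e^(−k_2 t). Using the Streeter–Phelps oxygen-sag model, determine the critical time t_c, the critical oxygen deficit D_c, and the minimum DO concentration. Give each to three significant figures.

At the critical point dD/dt = 0, so k_d L₀ e^(−k_d t) = k_2 D. Substituting D(t) from the Streeter–Phelps equation and solving for t gives
t_c = ln[(k_2/k_d)(1 − D₀(k_2−k_d)/(k_d L₀))] / (k_2−k_d).
Here k_2−k_d = 0.8680 d⁻¹ and 1 − D₀(k_2−k_d)/(k_d L₀) = 1 − 1.82×0.8680/(0.118×36.8) = 0.6362, so
t_c = ln(8.356 × 0.6362) / 0.8680 = 1.671 / 0.8680 = 1.925 d.
D_c = (k_d/k_2) L₀ e^(−k_d t_c) = (0.118/0.986) × 36.8 × e^(−0.118×1.925) = 0.1197 × 36.8 × 0.7968 = 3.509 mg/L.
Minimum DO = C_s − D_c = 11.3 − 3.509 = 7.791 mg/L.

t_c ≈ 1.92 d; D_c ≈ 3.51 mg/L; min DO ≈ 7.79 mg/L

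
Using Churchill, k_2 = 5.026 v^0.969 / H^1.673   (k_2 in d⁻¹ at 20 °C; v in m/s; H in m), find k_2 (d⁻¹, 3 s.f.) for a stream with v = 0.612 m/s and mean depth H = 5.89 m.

k_2 ≈ 0.161 d⁻¹

k_2 = 5.026 × 0.612^0.969 / 5.89^1.673 = 5.026 × 0.6214 / 19.43 = 0.1608 d⁻¹.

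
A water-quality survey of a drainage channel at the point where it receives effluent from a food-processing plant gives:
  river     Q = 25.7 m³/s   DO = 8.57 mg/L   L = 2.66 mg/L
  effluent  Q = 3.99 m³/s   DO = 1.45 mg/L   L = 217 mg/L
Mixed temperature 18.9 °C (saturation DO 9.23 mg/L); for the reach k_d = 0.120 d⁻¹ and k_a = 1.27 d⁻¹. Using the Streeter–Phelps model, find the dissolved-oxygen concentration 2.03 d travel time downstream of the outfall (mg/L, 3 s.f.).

DO ≈ 6.78 mg/L

Mixed DO = (25.7×8.57 + 3.99×1.45)/(25.7+3.99) = 226.0/29.69 = 7.613 mg/L.
Mixed L₀ = (25.7×2.66 + 3.99×217)/(29.69) = 934.2/29.69 = 31.46 mg/L.
Initial deficit D₀ = C_s − DO₀ = 9.23 − 7.613 = 1.617 mg/L.
D(2.03) = [0.120×31.46/(1.27−0.120)](e^(−0.120×2.03) − e^(−1.27×2.03)) + 1.617 e^(−1.27×2.03)
= 3.283 × (0.7838 − 0.07592) + 1.617 × 0.07592 = 2.447 mg/L.
DO = 9.23 − 2.447 = 6.783 mg/L.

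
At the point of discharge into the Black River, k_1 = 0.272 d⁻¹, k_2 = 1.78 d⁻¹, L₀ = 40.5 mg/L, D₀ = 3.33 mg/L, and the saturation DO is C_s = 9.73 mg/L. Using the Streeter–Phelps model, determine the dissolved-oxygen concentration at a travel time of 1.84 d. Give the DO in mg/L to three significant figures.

DO ≈ 5.45 mg/L

k_1 L₀/(k_2−k_1) = 0.272×40.5/(1.78−0.272) = 11.02/1.508 = 7.305 mg/L.
e^(−k_1 t) = e^(−0.272×1.840) = 0.6062; e^(−k_2 t) = e^(−1.78×1.840) = 0.03781.
D = 7.305 × (0.6062 − 0.03781) + 3.33 × 0.03781 = 4.152 + 0.1259 = 4.278 mg/L.
DO = C_s − D = 9.73 − 4.278 = 5.452 mg/L.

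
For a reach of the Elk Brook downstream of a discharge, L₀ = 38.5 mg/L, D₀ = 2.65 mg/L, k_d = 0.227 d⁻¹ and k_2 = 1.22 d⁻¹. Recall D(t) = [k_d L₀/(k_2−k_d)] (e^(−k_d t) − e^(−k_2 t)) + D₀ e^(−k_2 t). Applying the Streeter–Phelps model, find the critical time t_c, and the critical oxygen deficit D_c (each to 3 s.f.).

With k_2/k_d = 5.374 and 1 − D₀(k_2−k_d)/(k_d L₀) = 0.6989,
t_c = ln(5.374 × 0.6989) / (1.22 − 0.227) = ln(3.756) / 0.9930 = 1.323/0.9930 = 1.333 d.
L(t_c) = L₀ e^(−k_d t_c) = 38.5 × 0.7389 = 28.45 mg/L, and at the critical point k_2 D_c = k_d L, so D_c = (0.227/1.22) × 28.45 = 5.293 mg/L.

t_c ≈ 1.33 d; D_c ≈ 5.29 mg/L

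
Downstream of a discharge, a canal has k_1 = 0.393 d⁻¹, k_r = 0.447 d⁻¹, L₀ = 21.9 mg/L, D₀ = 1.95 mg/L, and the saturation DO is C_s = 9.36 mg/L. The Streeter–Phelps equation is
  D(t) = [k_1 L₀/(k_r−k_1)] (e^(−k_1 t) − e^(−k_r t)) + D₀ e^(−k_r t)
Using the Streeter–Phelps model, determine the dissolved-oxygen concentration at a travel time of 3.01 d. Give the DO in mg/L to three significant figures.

DO ≈ 1.53 mg/L

k_1 L₀/(k_r−k_1) = 0.393×21.9/(0.447−0.393) = 8.607/0.05400 = 159.4 mg/L.
e^(−k_1 t) = e^(−0.393×3.010) = 0.3064; e^(−k_r t) = e^(−0.447×3.010) = 0.2604.
D = 159.4 × (0.3064 − 0.2604) + 1.95 × 0.2604 = 7.326 + 0.5078 = 7.833 mg/L.
DO = C_s − D = 9.36 − 7.833 = 1.527 mg/L.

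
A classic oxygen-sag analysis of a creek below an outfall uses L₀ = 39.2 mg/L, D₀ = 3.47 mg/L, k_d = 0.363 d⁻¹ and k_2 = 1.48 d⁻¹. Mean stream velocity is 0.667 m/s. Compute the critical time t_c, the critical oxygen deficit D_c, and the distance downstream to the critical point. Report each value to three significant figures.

t_c ≈ 0.974 d; D_c ≈ 6.75 mg/L; x_c ≈ 56.1 km

At the critical point dD/dt = 0, so k_d L₀ e^(−k_d t) = k_2 D. Substituting D(t) from the Streeter–Phelps equation and solving for t gives
t_c = ln[(k_2/k_d)(1 − D₀(k_2−k_d)/(k_d L₀))] / (k_2−k_d).
Here k_2−k_d = 1.117 d⁻¹ and 1 − D₀(k_2−k_d)/(k_d L₀) = 1 − 3.47×1.117/(0.363×39.2) = 0.7276, so
t_c = ln(4.077 × 0.7276) / 1.117 = 1.087 / 1.117 = 0.9735 d.
L(t_c) = L₀ e^(−k_d t_c) = 39.2 × 0.7023 = 27.53 mg/L, and at the critical point k_2 D_c = k_d L, so D_c = (0.363/1.48) × 27.53 = 6.752 mg/L.
x_c = v t_c = 0.667 m/s × 0.9735 d × 86400 s/d = 56100 m ≈ 56.1 km.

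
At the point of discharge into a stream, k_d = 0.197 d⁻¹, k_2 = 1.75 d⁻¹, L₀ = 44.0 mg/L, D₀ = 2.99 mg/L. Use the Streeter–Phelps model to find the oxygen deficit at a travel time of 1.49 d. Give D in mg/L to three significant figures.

k_d L₀/(k_2−k_d) = 0.197×44.0/(1.75−0.197) = 8.668/1.553 = 5.581 mg/L.
e^(−k_d t) = e^(−0.197×1.490) = 0.7456; e^(−k_2 t) = e^(−1.75×1.490) = 0.07372.
D = 5.581 × (0.7456 − 0.07372) + 2.99 × 0.07372 = 3.750 + 0.2204 = 3.971 mg/L.

D ≈ 3.97 mg/L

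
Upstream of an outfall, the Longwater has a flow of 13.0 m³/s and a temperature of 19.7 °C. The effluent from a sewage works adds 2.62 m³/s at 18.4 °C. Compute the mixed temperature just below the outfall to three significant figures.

Flow-weighted mixing: C = (Q_r C_r + Q_w C_w)/(Q_r + Q_w)
= (13.0×19.7 + 2.62×18.4)/(13.0 + 2.62) = 304.3/15.62 = 19.48 °C.

19.5 °C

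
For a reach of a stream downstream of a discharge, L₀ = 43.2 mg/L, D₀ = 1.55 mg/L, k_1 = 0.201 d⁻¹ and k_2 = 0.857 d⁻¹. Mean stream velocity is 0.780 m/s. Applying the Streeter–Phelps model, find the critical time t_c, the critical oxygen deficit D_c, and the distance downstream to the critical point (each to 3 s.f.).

With k_2/k_1 = 4.264 and 1 − D₀(k_2−k_1)/(k_1 L₀) = 0.8829,
t_c = ln(4.264 × 0.8829) / (0.857 − 0.201) = ln(3.764) / 0.6560 = 1.326/0.6560 = 2.021 d.
L(t_c) = L₀ e^(−k_1 t_c) = 43.2 × 0.6662 = 28.78 mg/L, and at the critical point k_2 D_c = k_1 L, so D_c = (0.201/0.857) × 28.78 = 6.750 mg/L.
x_c = v t_c = 0.780 m/s × 2.021 d × 86400 s/d = 136200 m ≈ 136 km.

t_c ≈ 2.02 d; D_c ≈ 6.75 mg/L; x_c ≈ 136 km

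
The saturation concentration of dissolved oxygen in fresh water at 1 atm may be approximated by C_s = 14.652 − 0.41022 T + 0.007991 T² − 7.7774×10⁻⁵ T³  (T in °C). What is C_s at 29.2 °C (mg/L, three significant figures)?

C_s = 14.652 − 0.41022×29.2 + 0.007991×29.2² − 7.7774×10⁻⁵×29.2³ = 7.551 mg/L.

C_s ≈ 7.55 mg/L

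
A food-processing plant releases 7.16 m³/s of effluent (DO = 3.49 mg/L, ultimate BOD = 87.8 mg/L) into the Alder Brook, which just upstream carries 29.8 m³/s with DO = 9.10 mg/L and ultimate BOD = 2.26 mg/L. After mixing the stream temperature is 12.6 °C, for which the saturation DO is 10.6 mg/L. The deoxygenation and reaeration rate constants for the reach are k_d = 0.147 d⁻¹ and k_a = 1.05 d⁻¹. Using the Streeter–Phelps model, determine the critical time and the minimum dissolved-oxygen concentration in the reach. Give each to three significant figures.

Mixed DO = (29.8×9.10 + 7.16×3.49)/(29.8+7.16) = 296.2/36.96 = 8.013 mg/L.
Mixed L₀ = (29.8×2.26 + 7.16×87.8)/(36.96) = 696.0/36.96 = 18.83 mg/L.
Initial deficit D₀ = C_s − DO₀ = 10.6 − 8.013 = 2.587 mg/L.
t_c = (1/0.9030) ln[(1.05/0.147)(1 − 2.587×0.9030/(0.147×18.83))] = 1.107 × ln(1.115) = 0.1210 d.
D_c = (0.147/1.05) × 18.83 × e^(−0.147×0.1210) = 0.1400 × 18.83 × 0.9824 = 2.590 mg/L.
Minimum DO = 10.6 − 2.590 = 8.010 mg/L.

t_c ≈ 0.121 d; minimum DO ≈ 8.01 mg/L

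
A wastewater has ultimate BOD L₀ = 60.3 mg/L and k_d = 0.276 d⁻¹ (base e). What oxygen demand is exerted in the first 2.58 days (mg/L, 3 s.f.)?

y_t = L₀(1 − e^(−k_d t)) = 60.3 × (1 − e^(−0.276×2.58))
= 60.3 × (1 − 0.4906) = 60.3 × 0.5094 = 30.72 mg/L.

y ≈ 30.7 mg/L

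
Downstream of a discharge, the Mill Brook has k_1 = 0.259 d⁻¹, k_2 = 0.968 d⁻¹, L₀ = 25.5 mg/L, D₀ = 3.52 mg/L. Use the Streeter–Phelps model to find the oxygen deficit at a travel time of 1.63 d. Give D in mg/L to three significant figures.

D ≈ 4.91 mg/L

k_1 L₀/(k_2−k_1) = 0.259×25.5/(0.968−0.259) = 6.604/0.7090 = 9.315 mg/L.
e^(−k_1 t) = e^(−0.259×1.630) = 0.6556; e^(−k_2 t) = e^(−0.968×1.630) = 0.2064.
D = 9.315 × (0.6556 − 0.2064) + 3.52 × 0.2064 = 4.184 + 0.7266 = 4.911 mg/L.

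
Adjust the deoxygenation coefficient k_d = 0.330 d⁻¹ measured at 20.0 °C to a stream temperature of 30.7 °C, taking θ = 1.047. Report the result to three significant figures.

k_d ≈ 0.539 d⁻¹

k_d(T₂) = k_d(T₁) · θ^(T₂−T₁) = 0.330 × 1.047^(30.7−20.0)
= 0.330 × 1.047^10.7 = 0.330 × 1.635 = 0.5394 d⁻¹.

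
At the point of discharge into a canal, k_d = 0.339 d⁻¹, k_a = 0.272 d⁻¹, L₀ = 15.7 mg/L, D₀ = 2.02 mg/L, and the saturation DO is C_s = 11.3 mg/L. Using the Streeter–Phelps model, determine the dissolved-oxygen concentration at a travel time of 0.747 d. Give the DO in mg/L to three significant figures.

k_d L₀/(k_a−k_d) = 0.339×15.7/(0.272−0.339) = 5.322/-0.06700 = -79.44 mg/L.
e^(−k_d t) = e^(−0.339×0.7470) = 0.7763; e^(−k_a t) = e^(−0.272×0.7470) = 0.8161.
D = -79.44 × (0.7763 − 0.8161) + 2.02 × 0.8161 = 3.165 + 1.649 = 4.813 mg/L.
DO = C_s − D = 11.3 − 4.813 = 6.487 mg/L.

DO ≈ 6.49 mg/L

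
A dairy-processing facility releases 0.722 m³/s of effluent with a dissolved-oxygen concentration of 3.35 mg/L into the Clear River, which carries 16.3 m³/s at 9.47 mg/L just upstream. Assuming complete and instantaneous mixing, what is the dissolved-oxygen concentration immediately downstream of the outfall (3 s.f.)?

Flow-weighted mixing: C = (Q_r C_r + Q_w C_w)/(Q_r + Q_w)
= (16.3×9.47 + 0.722×3.35)/(16.3 + 0.722) = 156.8/17.02 = 9.210 mg/L.

9.21 mg/L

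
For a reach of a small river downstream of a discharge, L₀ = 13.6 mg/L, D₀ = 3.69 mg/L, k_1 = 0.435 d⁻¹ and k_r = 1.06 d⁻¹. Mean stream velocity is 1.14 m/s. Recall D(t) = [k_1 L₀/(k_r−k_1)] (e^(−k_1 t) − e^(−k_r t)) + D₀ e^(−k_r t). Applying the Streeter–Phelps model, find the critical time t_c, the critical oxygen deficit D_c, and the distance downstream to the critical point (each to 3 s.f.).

t_c ≈ 0.635 d; D_c ≈ 4.23 mg/L; x_c ≈ 62.5 km

With k_r/k_1 = 2.437 and 1 − D₀(k_r−k_1)/(k_1 L₀) = 0.6102,
t_c = ln(2.437 × 0.6102) / (1.06 − 0.435) = ln(1.487) / 0.6250 = 0.3967/0.6250 = 0.6346 d.
L(t_c) = L₀ e^(−k_1 t_c) = 13.6 × 0.7588 = 10.32 mg/L, and at the critical point k_r D_c = k_1 L, so D_c = (0.435/1.06) × 10.32 = 4.235 mg/L.
x_c = v t_c = 1.14 m/s × 0.6346 d × 86400 s/d = 62510 m ≈ 62.5 km.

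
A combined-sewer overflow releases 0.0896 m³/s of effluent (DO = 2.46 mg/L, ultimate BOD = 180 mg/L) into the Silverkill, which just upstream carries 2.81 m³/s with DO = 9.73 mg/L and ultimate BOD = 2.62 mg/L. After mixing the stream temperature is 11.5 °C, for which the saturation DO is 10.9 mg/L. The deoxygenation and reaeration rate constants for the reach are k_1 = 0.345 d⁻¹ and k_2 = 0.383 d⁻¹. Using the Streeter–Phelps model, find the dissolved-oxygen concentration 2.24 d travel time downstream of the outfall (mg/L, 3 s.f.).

Mixed DO = (2.81×9.73 + 0.0896×2.46)/(2.81+0.0896) = 27.56/2.900 = 9.505 mg/L.
Mixed L₀ = (2.81×2.62 + 0.0896×180)/(2.900) = 23.49/2.900 = 8.101 mg/L.
Initial deficit D₀ = C_s − DO₀ = 10.9 − 9.505 = 1.395 mg/L.
D(2.24) = [0.345×8.101/(0.383−0.345)](e^(−0.345×2.24) − e^(−0.383×2.24)) + 1.395 e^(−0.383×2.24)
= 73.55 × (0.4617 − 0.4240) + 1.395 × 0.4240 = 3.362 mg/L.
DO = 10.9 − 3.362 = 7.538 mg/L.

DO ≈ 7.54 mg/L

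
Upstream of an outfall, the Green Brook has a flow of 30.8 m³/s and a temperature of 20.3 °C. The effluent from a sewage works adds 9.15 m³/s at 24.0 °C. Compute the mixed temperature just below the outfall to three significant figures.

21.1 °C

Flow-weighted mixing: C = (Q_r C_r + Q_w C_w)/(Q_r + Q_w)
= (30.8×20.3 + 9.15×24.0)/(30.8 + 9.15) = 844.8/39.95 = 21.15 °C.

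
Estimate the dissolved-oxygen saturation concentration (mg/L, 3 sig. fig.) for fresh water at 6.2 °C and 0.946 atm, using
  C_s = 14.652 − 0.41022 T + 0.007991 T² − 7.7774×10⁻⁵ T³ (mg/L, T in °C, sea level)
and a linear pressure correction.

C_s ≈ 11.7 mg/L

At sea level: C_s = 14.652 − 0.41022×6.2 + 0.007991×6.2² − 7.7774×10⁻⁵×6.2³ = 12.40 mg/L.
Pressure correction: C_s' = 12.40 × 0.946 = 11.73 mg/L.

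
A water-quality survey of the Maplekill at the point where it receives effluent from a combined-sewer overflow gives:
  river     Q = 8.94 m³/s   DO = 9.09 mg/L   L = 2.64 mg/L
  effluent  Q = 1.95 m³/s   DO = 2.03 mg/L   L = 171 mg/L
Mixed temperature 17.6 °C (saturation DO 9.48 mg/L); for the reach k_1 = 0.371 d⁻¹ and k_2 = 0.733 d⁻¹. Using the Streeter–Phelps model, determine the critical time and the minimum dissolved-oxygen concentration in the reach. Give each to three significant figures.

Mixed DO = (8.94×9.09 + 1.95×2.03)/(8.94+1.95) = 85.22/10.89 = 7.826 mg/L.
Mixed L₀ = (8.94×2.64 + 1.95×171)/(10.89) = 357.1/10.89 = 32.79 mg/L.
Initial deficit D₀ = C_s − DO₀ = 9.48 − 7.826 = 1.654 mg/L.
t_c = (1/0.3620) ln[(0.733/0.371)(1 − 1.654×0.3620/(0.371×32.79))] = 2.762 × ln(1.878) = 1.742 d.
D_c = (0.371/0.733) × 32.79 × e^(−0.371×1.742) = 0.5061 × 32.79 × 0.5241 = 8.697 mg/L.
Minimum DO = 9.48 − 8.697 = 0.7832 mg/L.

t_c ≈ 1.74 d; minimum DO ≈ 0.783 mg/L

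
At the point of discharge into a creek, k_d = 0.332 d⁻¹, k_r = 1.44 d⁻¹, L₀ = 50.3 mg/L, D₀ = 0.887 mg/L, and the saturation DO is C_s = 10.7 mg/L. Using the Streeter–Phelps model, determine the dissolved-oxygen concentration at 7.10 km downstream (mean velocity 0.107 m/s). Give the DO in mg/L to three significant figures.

DO ≈ 3.71 mg/L

Travel time t = x/v = 7.10 km / (0.107 m/s) = 7100 m / 0.107 m/s = 66360 s = 0.7680 d.
k_d L₀/(k_r−k_d) = 0.332×50.3/(1.44−0.332) = 16.70/1.108 = 15.07 mg/L.
e^(−k_d t) = e^(−0.332×0.7680) = 0.7749; e^(−k_r t) = e^(−1.44×0.7680) = 0.3309.
D = 15.07 × (0.7749 − 0.3309) + 0.887 × 0.3309 = 6.692 + 0.2935 = 6.986 mg/L.
DO = C_s − D = 10.7 − 6.986 = 3.714 mg/L.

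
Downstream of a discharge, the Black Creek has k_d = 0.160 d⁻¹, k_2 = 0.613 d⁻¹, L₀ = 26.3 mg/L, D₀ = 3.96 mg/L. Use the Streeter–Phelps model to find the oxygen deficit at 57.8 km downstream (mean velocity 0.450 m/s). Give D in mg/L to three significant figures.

D ≈ 5.18 mg/L

Travel time t = x/v = 57.8 km / (0.450 m/s) = 57800 m / 0.450 m/s = 128400 s = 1.487 d.
k_d L₀/(k_2−k_d) = 0.160×26.3/(0.613−0.160) = 4.208/0.4530 = 9.289 mg/L.
e^(−k_d t) = e^(−0.160×1.487) = 0.7883; e^(−k_2 t) = e^(−0.613×1.487) = 0.4020.
D = 9.289 × (0.7883 − 0.4020) + 3.96 × 0.4020 = 3.589 + 1.592 = 5.180 mg/L.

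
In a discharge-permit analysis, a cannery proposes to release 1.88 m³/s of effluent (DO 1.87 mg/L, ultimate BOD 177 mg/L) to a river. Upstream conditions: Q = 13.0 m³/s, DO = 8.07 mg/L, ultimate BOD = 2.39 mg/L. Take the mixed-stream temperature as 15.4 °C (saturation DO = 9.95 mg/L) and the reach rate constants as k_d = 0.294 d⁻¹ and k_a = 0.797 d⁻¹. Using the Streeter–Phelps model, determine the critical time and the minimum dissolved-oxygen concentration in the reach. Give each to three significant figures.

t_c ≈ 1.57 d; minimum DO ≈ 4.27 mg/L

Mixed DO = (13.0×8.07 + 1.88×1.87)/(13.0+1.88) = 108.4/14.88 = 7.287 mg/L.
Mixed L₀ = (13.0×2.39 + 1.88×177)/(14.88) = 363.8/14.88 = 24.45 mg/L.
Initial deficit D₀ = C_s − DO₀ = 9.95 − 7.287 = 2.663 mg/L.
t_c = (1/0.5030) ln[(0.797/0.294)(1 − 2.663×0.5030/(0.294×24.45))] = 1.988 × ln(2.206) = 1.573 d.
D_c = (0.294/0.797) × 24.45 × e^(−0.294×1.573) = 0.3689 × 24.45 × 0.6298 = 5.680 mg/L.
Minimum DO = 9.95 − 5.680 = 4.270 mg/L.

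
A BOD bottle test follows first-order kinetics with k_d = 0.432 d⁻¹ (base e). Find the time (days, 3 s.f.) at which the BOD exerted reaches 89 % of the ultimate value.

y/L₀ = 1 − e^(−k_d t) = 0.89 ⇒ e^(−k_d t) = 0.110
t = −ln(0.110) / 0.432 = 2.207 / 0.432 = 5.109 d.

t ≈ 5.11 d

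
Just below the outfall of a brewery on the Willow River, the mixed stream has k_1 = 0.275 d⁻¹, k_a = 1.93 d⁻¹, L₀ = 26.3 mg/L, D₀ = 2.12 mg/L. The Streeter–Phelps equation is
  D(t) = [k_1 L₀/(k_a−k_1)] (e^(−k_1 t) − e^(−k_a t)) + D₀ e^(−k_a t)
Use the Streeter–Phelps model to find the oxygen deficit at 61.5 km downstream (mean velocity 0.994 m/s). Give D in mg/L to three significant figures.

Travel time t = x/v = 61.5 km / (0.994 m/s) = 61500 m / 0.994 m/s = 61870 s = 0.7161 d.
k_1 L₀/(k_a−k_1) = 0.275×26.3/(1.93−0.275) = 7.233/1.655 = 4.370 mg/L.
e^(−k_1 t) = e^(−0.275×0.7161) = 0.8212; e^(−k_a t) = e^(−1.93×0.7161) = 0.2511.
D = 4.370 × (0.8212 − 0.2511) + 2.12 × 0.2511 = 2.492 + 0.5322 = 3.024 mg/L.

D ≈ 3.02 mg/L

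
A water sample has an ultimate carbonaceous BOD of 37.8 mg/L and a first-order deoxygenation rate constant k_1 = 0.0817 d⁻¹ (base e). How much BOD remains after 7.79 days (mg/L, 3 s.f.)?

L_t = L₀ e^(−k_1 t) = 37.8 × e^(−0.0817×7.79) = 37.8 × 0.5292 = 20.00 mg/L.

L ≈ 20.0 mg/L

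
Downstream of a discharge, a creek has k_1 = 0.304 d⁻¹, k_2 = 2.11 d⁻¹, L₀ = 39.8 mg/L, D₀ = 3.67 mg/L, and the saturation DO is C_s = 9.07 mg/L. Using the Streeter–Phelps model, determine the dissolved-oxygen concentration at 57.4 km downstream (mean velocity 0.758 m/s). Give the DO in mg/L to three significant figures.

Travel time t = x/v = 57.4 km / (0.758 m/s) = 57400 m / 0.758 m/s = 75730 s = 0.8765 d.
k_1 L₀/(k_2−k_1) = 0.304×39.8/(2.11−0.304) = 12.10/1.806 = 6.699 mg/L.
e^(−k_1 t) = e^(−0.304×0.8765) = 0.7661; e^(−k_2 t) = e^(−2.11×0.8765) = 0.1573.
D = 6.699 × (0.7661 − 0.1573) + 3.67 × 0.1573 = 4.078 + 0.5775 = 4.656 mg/L.
DO = C_s − D = 9.07 − 4.656 = 4.414 mg/L.

DO ≈ 4.41 mg/L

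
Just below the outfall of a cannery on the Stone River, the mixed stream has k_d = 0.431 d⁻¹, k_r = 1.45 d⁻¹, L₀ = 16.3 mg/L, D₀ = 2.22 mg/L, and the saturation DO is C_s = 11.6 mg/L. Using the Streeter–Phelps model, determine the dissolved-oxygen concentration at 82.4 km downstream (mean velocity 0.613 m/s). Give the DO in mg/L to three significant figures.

DO ≈ 8.56 mg/L

Travel time t = x/v = 82.4 km / (0.613 m/s) = 82400 m / 0.613 m/s = 134400 s = 1.556 d.
k_d L₀/(k_r−k_d) = 0.431×16.3/(1.45−0.431) = 7.025/1.019 = 6.894 mg/L.
e^(−k_d t) = e^(−0.431×1.556) = 0.5114; e^(−k_r t) = e^(−1.45×1.556) = 0.1048.
D = 6.894 × (0.5114 − 0.1048) + 2.22 × 0.1048 = 2.804 + 0.2326 = 3.036 mg/L.
DO = C_s − D = 11.6 − 3.036 = 8.564 mg/L.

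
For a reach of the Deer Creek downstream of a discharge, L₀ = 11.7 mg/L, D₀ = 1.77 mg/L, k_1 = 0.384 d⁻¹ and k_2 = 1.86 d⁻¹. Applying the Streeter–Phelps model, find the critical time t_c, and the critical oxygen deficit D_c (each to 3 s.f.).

With k_2/k_1 = 4.844 and 1 − D₀(k_2−k_1)/(k_1 L₀) = 0.4185,
t_c = ln(4.844 × 0.4185) / (1.86 − 0.384) = ln(2.027) / 1.476 = 0.7066/1.476 = 0.4787 d.
L(t_c) = L₀ e^(−k_1 t_c) = 11.7 × 0.8321 = 9.735 mg/L, and at the critical point k_2 D_c = k_1 L, so D_c = (0.384/1.86) × 9.735 = 2.010 mg/L.

t_c ≈ 0.479 d; D_c ≈ 2.01 mg/L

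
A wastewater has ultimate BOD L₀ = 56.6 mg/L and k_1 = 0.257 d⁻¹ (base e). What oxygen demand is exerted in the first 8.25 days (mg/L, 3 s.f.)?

y_t = L₀(1 − e^(−k_1 t)) = 56.6 × (1 − e^(−0.257×8.25))
= 56.6 × (1 − 0.1200) = 56.6 × 0.8800 = 49.81 mg/L.

y ≈ 49.8 mg/L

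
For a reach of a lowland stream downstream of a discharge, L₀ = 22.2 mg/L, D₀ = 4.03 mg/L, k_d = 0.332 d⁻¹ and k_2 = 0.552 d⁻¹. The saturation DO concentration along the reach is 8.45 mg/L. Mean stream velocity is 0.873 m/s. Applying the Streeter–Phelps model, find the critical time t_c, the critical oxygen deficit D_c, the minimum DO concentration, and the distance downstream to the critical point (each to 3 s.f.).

At the critical point dD/dt = 0, so k_d L₀ e^(−k_d t) = k_2 D. Substituting D(t) from the Streeter–Phelps equation and solving for t gives
t_c = ln[(k_2/k_d)(1 − D₀(k_2−k_d)/(k_d L₀))] / (k_2−k_d).
Here k_2−k_d = 0.2200 d⁻¹ and 1 − D₀(k_2−k_d)/(k_d L₀) = 1 − 4.03×0.2200/(0.332×22.2) = 0.8797, so
t_c = ln(1.663 × 0.8797) / 0.2200 = 0.3802 / 0.2200 = 1.728 d.
D_c = (k_d/k_2) L₀ e^(−k_d t_c) = (0.332/0.552) × 22.2 × e^(−0.332×1.728) = 0.6014 × 22.2 × 0.5634 = 7.522 mg/L.
Minimum DO = C_s − D_c = 8.45 − 7.522 = 0.9279 mg/L.
x_c = v t_c = 0.873 m/s × 1.728 d × 86400 s/d = 130400 m ≈ 130 km.

t_c ≈ 1.73 d; D_c ≈ 7.52 mg/L; min DO ≈ 0.928 mg/L; x_c ≈ 130 km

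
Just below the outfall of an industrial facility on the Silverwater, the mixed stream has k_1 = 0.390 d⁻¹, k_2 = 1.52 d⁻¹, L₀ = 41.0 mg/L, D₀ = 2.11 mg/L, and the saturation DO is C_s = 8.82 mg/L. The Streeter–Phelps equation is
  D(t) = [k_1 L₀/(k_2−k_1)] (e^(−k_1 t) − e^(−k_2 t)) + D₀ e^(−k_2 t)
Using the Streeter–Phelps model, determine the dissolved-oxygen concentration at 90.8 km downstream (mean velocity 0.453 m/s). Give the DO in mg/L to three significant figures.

Travel time t = x/v = 90.8 km / (0.453 m/s) = 90800 m / 0.453 m/s = 200400 s = 2.320 d.
k_1 L₀/(k_2−k_1) = 0.390×41.0/(1.52−0.390) = 15.99/1.130 = 14.15 mg/L.
e^(−k_1 t) = e^(−0.390×2.320) = 0.4046; e^(−k_2 t) = e^(−1.52×2.320) = 0.02941.
D = 14.15 × (0.4046 − 0.02941) + 2.11 × 0.02941 = 5.310 + 0.06206 = 5.372 mg/L.
DO = C_s − D = 8.82 − 5.372 = 3.448 mg/L.

DO ≈ 3.45 mg/L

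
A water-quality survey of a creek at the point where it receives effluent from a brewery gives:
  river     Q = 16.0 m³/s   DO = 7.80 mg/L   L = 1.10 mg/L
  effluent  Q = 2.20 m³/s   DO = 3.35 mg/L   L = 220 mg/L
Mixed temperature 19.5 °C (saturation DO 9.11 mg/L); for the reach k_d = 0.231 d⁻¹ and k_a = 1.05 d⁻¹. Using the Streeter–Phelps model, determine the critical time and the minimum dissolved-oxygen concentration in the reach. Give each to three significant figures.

Mixed DO = (16.0×7.80 + 2.20×3.35)/(16.0+2.20) = 132.2/18.20 = 7.262 mg/L.
Mixed L₀ = (16.0×1.10 + 2.20×220)/(18.20) = 501.6/18.20 = 27.56 mg/L.
Initial deficit D₀ = C_s − DO₀ = 9.11 − 7.262 = 1.848 mg/L.
t_c = (1/0.8190) ln[(1.05/0.231)(1 − 1.848×0.8190/(0.231×27.56))] = 1.221 × ln(3.465) = 1.517 d.
D_c = (0.231/1.05) × 27.56 × e^(−0.231×1.517) = 0.2200 × 27.56 × 0.7043 = 4.271 mg/L.
Minimum DO = 9.11 − 4.271 = 4.839 mg/L.

t_c ≈ 1.52 d; minimum DO ≈ 4.84 mg/L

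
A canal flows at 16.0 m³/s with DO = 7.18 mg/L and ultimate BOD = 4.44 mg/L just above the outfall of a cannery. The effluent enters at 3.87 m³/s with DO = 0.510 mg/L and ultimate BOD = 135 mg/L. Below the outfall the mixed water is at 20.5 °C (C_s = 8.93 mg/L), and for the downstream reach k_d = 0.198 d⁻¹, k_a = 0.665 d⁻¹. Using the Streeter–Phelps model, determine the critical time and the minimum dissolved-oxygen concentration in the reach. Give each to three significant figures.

t_c ≈ 2.00 d; minimum DO ≈ 2.95 mg/L

Mixed DO = (16.0×7.18 + 3.87×0.510)/(16.0+3.87) = 116.9/19.87 = 5.881 mg/L.
Mixed L₀ = (16.0×4.44 + 3.87×135)/(19.87) = 593.5/19.87 = 29.87 mg/L.
Initial deficit D₀ = C_s − DO₀ = 8.93 − 5.881 = 3.049 mg/L.
t_c = (1/0.4670) ln[(0.665/0.198)(1 − 3.049×0.4670/(0.198×29.87))] = 2.141 × ln(2.550) = 2.004 d.
D_c = (0.198/0.665) × 29.87 × e^(−0.198×2.004) = 0.2977 × 29.87 × 0.6724 = 5.980 mg/L.
Minimum DO = 8.93 − 5.980 = 2.950 mg/L.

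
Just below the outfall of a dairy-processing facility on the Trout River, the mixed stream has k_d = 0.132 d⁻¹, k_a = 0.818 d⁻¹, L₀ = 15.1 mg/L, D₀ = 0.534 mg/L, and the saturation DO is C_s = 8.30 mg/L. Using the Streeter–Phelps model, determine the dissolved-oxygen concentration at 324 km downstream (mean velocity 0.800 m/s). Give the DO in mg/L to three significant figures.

DO ≈ 6.79 mg/L

Travel time t = x/v = 324 km / (0.800 m/s) = 324000 m / 0.800 m/s = 405000 s = 4.688 d.
k_d L₀/(k_a−k_d) = 0.132×15.1/(0.818−0.132) = 1.993/0.6860 = 2.906 mg/L.
e^(−k_d t) = e^(−0.132×4.688) = 0.5386; e^(−k_a t) = e^(−0.818×4.688) = 0.02161.
D = 2.906 × (0.5386 − 0.02161) + 0.534 × 0.02161 = 1.502 + 0.01154 = 1.514 mg/L.
DO = C_s − D = 8.30 − 1.514 = 6.786 mg/L.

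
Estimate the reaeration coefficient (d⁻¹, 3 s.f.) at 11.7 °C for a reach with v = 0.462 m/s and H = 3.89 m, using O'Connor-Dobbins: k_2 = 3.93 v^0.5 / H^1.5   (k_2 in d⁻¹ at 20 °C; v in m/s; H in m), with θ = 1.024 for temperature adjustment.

k_2 ≈ 0.286 d⁻¹

k_2(20) = 3.93 × 0.462^0.5 / 3.89^1.5 = 3.93 × 0.6797 / 7.672 = 0.3482 d⁻¹.
k_2(11.7) = 0.3482 × 1.024^(11.7−20) = 0.3482 × 0.8213 = 0.2860 d⁻¹.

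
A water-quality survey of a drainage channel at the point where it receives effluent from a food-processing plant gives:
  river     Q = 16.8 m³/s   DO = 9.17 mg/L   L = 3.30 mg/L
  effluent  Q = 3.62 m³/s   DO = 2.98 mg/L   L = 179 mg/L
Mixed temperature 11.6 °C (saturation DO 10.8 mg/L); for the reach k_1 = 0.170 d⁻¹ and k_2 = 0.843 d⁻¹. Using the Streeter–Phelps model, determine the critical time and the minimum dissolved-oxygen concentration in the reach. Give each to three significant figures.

t_c ≈ 1.82 d; minimum DO ≈ 5.70 mg/L

Mixed DO = (16.8×9.17 + 3.62×2.98)/(16.8+3.62) = 164.8/20.42 = 8.073 mg/L.
Mixed L₀ = (16.8×3.30 + 3.62×179)/(20.42) = 703.4/20.42 = 34.45 mg/L.
Initial deficit D₀ = C_s − DO₀ = 10.8 − 8.073 = 2.727 mg/L.
t_c = (1/0.6730) ln[(0.843/0.170)(1 − 2.727×0.6730/(0.170×34.45))] = 1.486 × ln(3.405) = 1.820 d.
D_c = (0.170/0.843) × 34.45 × e^(−0.170×1.820) = 0.2017 × 34.45 × 0.7338 = 5.098 mg/L.
Minimum DO = 10.8 − 5.098 = 5.702 mg/L.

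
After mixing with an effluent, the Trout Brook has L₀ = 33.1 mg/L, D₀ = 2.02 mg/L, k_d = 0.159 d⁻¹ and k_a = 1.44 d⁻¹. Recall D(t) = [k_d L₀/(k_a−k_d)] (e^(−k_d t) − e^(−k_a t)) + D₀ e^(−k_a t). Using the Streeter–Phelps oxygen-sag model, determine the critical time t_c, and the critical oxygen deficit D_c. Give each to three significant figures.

t_c ≈ 1.19 d; D_c ≈ 3.02 mg/L

At the critical point dD/dt = 0, so k_d L₀ e^(−k_d t) = k_a D. Substituting D(t) from the Streeter–Phelps equation and solving for t gives
t_c = ln[(k_a/k_d)(1 − D₀(k_a−k_d)/(k_d L₀))] / (k_a−k_d).
Here k_a−k_d = 1.281 d⁻¹ and 1 − D₀(k_a−k_d)/(k_d L₀) = 1 − 2.02×1.281/(0.159×33.1) = 0.5083, so
t_c = ln(9.057 × 0.5083) / 1.281 = 1.527 / 1.281 = 1.192 d.
L(t_c) = L₀ e^(−k_d t_c) = 33.1 × 0.8274 = 27.39 mg/L, and at the critical point k_a D_c = k_d L, so D_c = (0.159/1.44) × 27.39 = 3.024 mg/L.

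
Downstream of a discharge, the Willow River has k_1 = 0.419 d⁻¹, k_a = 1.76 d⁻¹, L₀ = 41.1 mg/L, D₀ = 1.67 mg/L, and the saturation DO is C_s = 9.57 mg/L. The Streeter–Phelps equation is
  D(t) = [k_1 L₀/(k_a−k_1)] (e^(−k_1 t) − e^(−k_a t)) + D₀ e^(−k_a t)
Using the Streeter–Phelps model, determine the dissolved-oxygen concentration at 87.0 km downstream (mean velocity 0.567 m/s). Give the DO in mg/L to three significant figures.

Travel time t = x/v = 87.0 km / (0.567 m/s) = 87000 m / 0.567 m/s = 153400 s = 1.776 d.
k_1 L₀/(k_a−k_1) = 0.419×41.1/(1.76−0.419) = 17.22/1.341 = 12.84 mg/L.
e^(−k_1 t) = e^(−0.419×1.776) = 0.4752; e^(−k_a t) = e^(−1.76×1.776) = 0.04391.
D = 12.84 × (0.4752 − 0.04391) + 1.67 × 0.04391 = 5.538 + 0.07333 = 5.611 mg/L.
DO = C_s − D = 9.57 − 5.611 = 3.959 mg/L.

DO ≈ 3.96 mg/L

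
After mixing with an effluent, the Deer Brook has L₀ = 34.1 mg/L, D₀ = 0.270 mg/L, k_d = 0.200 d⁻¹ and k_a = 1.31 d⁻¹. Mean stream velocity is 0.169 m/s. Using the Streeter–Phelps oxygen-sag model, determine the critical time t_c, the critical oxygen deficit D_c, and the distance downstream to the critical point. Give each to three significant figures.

t_c ≈ 1.65 d; D_c ≈ 3.74 mg/L; x_c ≈ 24.1 km

t_c = [1/(k_a−k_d)] ln[(k_a/k_d)(1 − D₀(k_a−k_d)/(k_d L₀))]
= [1/(1.31−0.200)] ln[(1.31/0.200)(1 − 0.270×1.110/(0.200×34.1))]
= (1/1.110) ln[6.550 × 0.9561] = 0.9009 × ln(6.262) = 0.9009 × 1.835 = 1.653 d.
L(t_c) = L₀ e^(−k_d t_c) = 34.1 × 0.7185 = 24.50 mg/L, and at the critical point k_a D_c = k_d L, so D_c = (0.200/1.31) × 24.50 = 3.741 mg/L.
x_c = v t_c = 0.169 m/s × 1.653 d × 86400 s/d = 24130 m ≈ 24.1 km.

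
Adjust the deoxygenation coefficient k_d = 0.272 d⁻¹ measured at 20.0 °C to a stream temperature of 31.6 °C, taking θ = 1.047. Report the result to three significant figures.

k_d ≈ 0.463 d⁻¹

k_d(T₂) = k_d(T₁) · θ^(T₂−T₁) = 0.272 × 1.047^(31.6−20.0)
= 0.272 × 1.047^11.6 = 0.272 × 1.704 = 0.4634 d⁻¹.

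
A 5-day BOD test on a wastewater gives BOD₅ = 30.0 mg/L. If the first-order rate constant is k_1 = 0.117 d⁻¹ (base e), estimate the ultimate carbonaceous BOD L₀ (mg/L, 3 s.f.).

BOD₅ = L₀(1 − e^(−5k_1)) ⇒ L₀ = BOD₅ / (1 − e^(−5×0.117))
= 30.0 / (1 − 0.5571) = 30.0 / 0.4429 = 67.74 mg/L.

L₀ ≈ 67.7 mg/L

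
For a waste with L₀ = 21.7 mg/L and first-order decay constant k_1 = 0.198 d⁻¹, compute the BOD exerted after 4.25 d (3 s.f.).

y ≈ 12.3 mg/L

y_t = L₀(1 − e^(−k_1 t)) = 21.7 × (1 − e^(−0.198×4.25))
= 21.7 × (1 − 0.4311) = 21.7 × 0.5689 = 12.35 mg/L.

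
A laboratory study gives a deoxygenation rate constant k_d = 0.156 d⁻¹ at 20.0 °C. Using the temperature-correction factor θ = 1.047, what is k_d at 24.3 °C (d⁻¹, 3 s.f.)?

k_d(T₂) = k_d(T₁) · θ^(T₂−T₁) = 0.156 × 1.047^(24.3−20.0)
= 0.156 × 1.047^4.30 = 0.156 × 1.218 = 0.1901 d⁻¹.

k_d ≈ 0.190 d⁻¹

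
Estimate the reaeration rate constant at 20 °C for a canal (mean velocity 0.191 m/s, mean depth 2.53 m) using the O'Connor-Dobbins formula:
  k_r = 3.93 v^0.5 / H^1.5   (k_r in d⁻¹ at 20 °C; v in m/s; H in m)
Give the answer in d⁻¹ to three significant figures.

k_r ≈ 0.427 d⁻¹

k_r = 3.93 × 0.191^0.5 / 2.53^1.5 = 3.93 × 0.4370 / 4.024 = 0.4268 d⁻¹.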